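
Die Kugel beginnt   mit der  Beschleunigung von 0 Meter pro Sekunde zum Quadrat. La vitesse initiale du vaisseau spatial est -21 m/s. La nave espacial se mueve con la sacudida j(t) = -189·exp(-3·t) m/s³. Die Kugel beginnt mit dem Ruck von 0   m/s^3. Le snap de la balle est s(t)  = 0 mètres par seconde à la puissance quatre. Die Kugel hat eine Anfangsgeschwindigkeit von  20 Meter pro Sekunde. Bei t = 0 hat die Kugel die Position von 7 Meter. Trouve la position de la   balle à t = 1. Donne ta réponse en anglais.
To find the answer, we compute 4 antiderivatives of s(t) = 0. Finding the antiderivative of s(t) and using j(0) = 0: j(t) = 0. Taking ∫j(t)dt and applying a(0) = 0, we find a(t) = 0. Taking ∫a(t)dt and applying v(0) = 20, we find v(t) = 20. The integral of velocity, with x(0) = 7, gives position: x(t) = 20·t + 7. We have position x(t) = 20·t + 7. Substituting t = 1: x(1) = 27.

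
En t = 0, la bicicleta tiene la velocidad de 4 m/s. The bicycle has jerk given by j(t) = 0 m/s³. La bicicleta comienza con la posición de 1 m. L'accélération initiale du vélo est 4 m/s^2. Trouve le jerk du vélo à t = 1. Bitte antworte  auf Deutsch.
Aus der Gleichung für den Ruck j(t) = 0, setzen wir t = 1 ein und erhalten j = 0.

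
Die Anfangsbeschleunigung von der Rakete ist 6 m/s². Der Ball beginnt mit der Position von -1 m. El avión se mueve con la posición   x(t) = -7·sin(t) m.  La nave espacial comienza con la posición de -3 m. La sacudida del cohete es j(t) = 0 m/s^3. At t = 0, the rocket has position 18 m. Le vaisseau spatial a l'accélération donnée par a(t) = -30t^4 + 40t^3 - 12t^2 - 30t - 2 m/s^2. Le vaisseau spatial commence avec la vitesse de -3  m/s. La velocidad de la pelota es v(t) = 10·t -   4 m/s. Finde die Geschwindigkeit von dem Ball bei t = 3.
Wir haben die Geschwindigkeit v(t) = 10·t - 4. Durch Einsetzen von t = 3: v(3) = 26.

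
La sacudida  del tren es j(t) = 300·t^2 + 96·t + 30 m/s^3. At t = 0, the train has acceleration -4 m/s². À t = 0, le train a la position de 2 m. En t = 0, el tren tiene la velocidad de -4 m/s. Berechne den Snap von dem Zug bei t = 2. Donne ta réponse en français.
Nous devons dériver notre équation du jerk j(t) = 300·t^2 + 96·t + 30 1 fois. La dérivée du jerk donne le snap: s(t) = 600·t + 96. En utilisant s(t) = 600·t + 96 et en substituant t = 2, nous trouvons s = 1296.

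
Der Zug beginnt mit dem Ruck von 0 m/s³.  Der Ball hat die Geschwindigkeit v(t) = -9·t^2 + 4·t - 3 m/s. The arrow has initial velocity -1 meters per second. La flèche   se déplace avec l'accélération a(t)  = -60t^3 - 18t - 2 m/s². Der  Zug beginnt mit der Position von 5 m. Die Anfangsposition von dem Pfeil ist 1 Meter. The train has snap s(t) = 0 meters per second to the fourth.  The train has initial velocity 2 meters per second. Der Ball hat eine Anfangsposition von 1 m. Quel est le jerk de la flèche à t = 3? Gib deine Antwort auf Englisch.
Starting from acceleration a(t) = -60·t^3 - 18·t - 2, we take 1 derivative. Differentiating acceleration, we get jerk: j(t) = -180·t^2 - 18. From the given jerk equation j(t) = -180·t^2 - 18, we substitute t = 3 to get j = -1638.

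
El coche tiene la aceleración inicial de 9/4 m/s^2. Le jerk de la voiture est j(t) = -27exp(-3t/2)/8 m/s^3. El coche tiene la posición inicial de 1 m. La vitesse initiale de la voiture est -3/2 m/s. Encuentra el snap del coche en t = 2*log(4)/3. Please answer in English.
Starting from jerk j(t) = -27·exp(-3·t/2)/8, we take 1 derivative. The derivative of jerk gives snap: s(t) = 81·exp(-3·t/2)/16. We have snap s(t) = 81·exp(-3·t/2)/16. Substituting t = 2*log(4)/3: s(2*log(4)/3) = 81/64.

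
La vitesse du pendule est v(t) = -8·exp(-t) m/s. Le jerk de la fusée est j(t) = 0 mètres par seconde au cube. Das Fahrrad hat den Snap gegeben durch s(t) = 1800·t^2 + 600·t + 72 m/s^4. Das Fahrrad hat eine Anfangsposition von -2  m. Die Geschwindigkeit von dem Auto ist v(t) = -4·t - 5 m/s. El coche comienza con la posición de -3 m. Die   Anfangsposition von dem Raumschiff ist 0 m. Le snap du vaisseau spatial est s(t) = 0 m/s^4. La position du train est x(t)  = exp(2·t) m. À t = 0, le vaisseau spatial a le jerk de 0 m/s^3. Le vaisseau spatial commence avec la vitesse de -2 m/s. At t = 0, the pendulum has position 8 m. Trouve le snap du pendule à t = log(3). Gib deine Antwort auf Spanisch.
Debemos derivar nuestra ecuación de la velocidad v(t) = -8·exp(-t) 3 veces. La derivada de la velocidad da la aceleración: a(t) = 8·exp(-t). La derivada de la aceleración da la sacudida: j(t) = -8·exp(-t). Derivando la sacudida, obtenemos el snap: s(t) = 8·exp(-t). Tenemos el snap s(t) = 8·exp(-t). Sustituyendo t = log(3): s(log(3)) = 8/3.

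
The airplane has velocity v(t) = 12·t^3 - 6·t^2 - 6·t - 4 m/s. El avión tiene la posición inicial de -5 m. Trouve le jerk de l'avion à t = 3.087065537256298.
Nous devons dériver notre équation de la vitesse v(t) = 12·t^3 - 6·t^2 - 6·t - 4 2 fois. En dérivant la vitesse, nous obtenons l'accélération: a(t) = 36·t^2 - 12·t - 6. En dérivant l'accélération, nous obtenons le jerk: j(t) = 72·t - 12. De l'équation du jerk j(t) = 72·t - 12, nous substituons t = 3.087065537256298 pour obtenir j = 210.268718682453.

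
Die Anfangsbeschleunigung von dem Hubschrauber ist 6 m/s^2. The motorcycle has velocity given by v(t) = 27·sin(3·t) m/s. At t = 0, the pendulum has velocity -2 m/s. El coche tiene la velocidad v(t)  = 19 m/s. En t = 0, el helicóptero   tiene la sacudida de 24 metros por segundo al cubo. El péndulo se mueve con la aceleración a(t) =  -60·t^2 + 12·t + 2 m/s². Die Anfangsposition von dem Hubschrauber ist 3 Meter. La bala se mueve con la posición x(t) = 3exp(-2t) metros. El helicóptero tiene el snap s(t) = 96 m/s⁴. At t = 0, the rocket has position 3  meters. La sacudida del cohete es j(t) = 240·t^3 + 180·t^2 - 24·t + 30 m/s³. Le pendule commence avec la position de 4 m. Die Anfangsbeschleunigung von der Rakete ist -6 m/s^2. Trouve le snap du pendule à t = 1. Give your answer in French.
En partant de l'accélération a(t) = -60·t^2 + 12·t + 2, nous prenons 2 dérivées. La dérivée de l'accélération donne le jerk: j(t) = 12 - 120·t. La dérivée du jerk donne le snap: s(t) = -120. Nous avons le snap s(t) = -120. En substituant t = 1: s(1) = -120.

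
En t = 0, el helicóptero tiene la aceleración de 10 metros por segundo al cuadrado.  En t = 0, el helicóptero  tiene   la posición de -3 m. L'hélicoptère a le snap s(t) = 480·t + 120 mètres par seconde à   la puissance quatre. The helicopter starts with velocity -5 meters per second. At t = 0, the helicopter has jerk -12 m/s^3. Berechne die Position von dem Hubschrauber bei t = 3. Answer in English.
Starting from snap s(t) = 480·t + 120, we take 4 integrals. Taking ∫s(t)dt and applying j(0) = -12, we find j(t) = 240·t^2 + 120·t - 12. Integrating jerk and using the initial condition a(0) = 10, we get a(t) = 80·t^3 + 60·t^2 - 12·t + 10. Finding the antiderivative of a(t) and using v(0) = -5: v(t) = 20·t^4 + 20·t^3 - 6·t^2 + 10·t - 5. The antiderivative of velocity, with x(0) = -3, gives position: x(t) = 4·t^5 + 5·t^4 - 2·t^3 + 5·t^2 - 5·t - 3. Using x(t) = 4·t^5 + 5·t^4 - 2·t^3 + 5·t^2 - 5·t - 3 and substituting t = 3, we find x = 1350.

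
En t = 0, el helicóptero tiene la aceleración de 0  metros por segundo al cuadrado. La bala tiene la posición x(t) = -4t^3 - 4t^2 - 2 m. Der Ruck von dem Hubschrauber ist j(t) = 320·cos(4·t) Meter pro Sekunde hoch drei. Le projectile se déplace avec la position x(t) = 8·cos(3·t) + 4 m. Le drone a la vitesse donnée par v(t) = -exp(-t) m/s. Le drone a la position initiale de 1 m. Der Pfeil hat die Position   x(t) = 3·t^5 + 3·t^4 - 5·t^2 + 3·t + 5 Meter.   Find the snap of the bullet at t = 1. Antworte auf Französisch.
Pour résoudre ceci, nous devons prendre 4 dérivées de notre équation de la position x(t) = -4·t^3 - 4·t^2 - 2. En dérivant la position, nous obtenons la vitesse: v(t) = -12·t^2 - 8·t. En prenant d/dt de v(t), nous trouvons a(t) = -24·t - 8. En dérivant l'accélération, nous obtenons le jerk: j(t) = -24. En dérivant le jerk, nous obtenons le snap: s(t) = 0. En utilisant s(t) = 0 et en substituant t = 1, nous trouvons s = 0.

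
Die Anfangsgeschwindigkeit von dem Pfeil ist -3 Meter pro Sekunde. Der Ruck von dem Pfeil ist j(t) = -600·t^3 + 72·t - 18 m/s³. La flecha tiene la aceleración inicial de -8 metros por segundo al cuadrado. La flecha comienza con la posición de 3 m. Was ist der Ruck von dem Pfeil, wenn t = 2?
Aus der Gleichung für den Ruck j(t) = -600·t^3 + 72·t - 18, setzen wir t = 2 ein und erhalten j = -4674.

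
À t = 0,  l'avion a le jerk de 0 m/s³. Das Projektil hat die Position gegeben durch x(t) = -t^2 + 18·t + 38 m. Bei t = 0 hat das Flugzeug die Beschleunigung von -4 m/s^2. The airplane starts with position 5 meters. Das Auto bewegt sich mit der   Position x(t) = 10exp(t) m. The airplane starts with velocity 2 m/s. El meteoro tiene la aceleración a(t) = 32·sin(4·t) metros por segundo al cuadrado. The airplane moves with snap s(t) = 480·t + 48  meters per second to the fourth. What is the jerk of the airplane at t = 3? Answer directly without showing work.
j(3) = 2304.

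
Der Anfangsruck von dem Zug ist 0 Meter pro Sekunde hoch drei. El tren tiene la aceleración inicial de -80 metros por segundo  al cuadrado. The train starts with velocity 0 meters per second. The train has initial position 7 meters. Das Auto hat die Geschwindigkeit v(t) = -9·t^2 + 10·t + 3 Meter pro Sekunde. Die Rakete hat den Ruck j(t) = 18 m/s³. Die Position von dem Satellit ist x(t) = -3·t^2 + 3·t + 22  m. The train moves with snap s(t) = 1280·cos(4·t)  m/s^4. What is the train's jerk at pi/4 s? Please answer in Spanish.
Para resolver esto, necesitamos tomar 1 antiderivada de nuestra ecuación del snap s(t) = 1280·cos(4·t). Integrando el snap y usando la condición inicial j(0) = 0, obtenemos j(t) = 320·sin(4·t). De la ecuación de la sacudida j(t) = 320·sin(4·t), sustituimos t = pi/4 para obtener j = 0.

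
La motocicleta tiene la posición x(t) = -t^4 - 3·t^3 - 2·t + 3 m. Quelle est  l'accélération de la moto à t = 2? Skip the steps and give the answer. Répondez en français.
a(2) = -84.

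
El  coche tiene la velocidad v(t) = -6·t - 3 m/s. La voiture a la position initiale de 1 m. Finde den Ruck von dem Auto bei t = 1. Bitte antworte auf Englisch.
To solve this, we need to take 2 derivatives of our velocity equation v(t) = -6·t - 3. The derivative of velocity gives acceleration: a(t) = -6. Differentiating acceleration, we get jerk: j(t) = 0. From the given jerk equation j(t) = 0, we substitute t = 1 to get j = 0.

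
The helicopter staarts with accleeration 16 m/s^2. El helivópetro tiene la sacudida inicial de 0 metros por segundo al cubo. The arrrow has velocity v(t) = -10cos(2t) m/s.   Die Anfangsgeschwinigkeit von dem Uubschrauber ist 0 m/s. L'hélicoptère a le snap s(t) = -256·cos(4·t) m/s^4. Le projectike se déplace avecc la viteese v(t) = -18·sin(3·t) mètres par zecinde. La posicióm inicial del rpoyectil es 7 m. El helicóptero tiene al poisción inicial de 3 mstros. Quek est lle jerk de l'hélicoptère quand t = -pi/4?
Nous devons trouver l'intégrale de notre équation du snap s(t) = -256·cos(4·t) 1 fois. En prenant ∫s(t)dt et en appliquant j(0) = 0, nous trouvons j(t) = -64·sin(4·t). De l'équation du jerk j(t) = -64·sin(4·t), nous substituons t = -pi/4 pour obtenir j = 0.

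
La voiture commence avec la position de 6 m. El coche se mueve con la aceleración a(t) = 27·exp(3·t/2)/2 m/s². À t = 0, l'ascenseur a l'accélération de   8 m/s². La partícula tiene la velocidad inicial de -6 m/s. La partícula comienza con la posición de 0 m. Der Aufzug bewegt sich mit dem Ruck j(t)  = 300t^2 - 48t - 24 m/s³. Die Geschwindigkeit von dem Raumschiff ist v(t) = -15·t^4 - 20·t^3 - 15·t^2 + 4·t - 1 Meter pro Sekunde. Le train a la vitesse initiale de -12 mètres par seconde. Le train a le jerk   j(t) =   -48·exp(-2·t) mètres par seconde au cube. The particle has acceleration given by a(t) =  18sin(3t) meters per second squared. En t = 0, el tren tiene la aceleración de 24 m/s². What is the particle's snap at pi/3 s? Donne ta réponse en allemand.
Um dies zu lösen, müssen wir 2 Ableitungen unserer Gleichung für die Beschleunigung a(t) = 18·sin(3·t) nehmen. Mit d/dt von a(t) finden wir j(t) = 54·cos(3·t). Die Ableitung von dem Ruck ergibt den Snap: s(t) = -162·sin(3·t). Wir haben den Snap s(t) = -162·sin(3·t). Durch Einsetzen von t = pi/3: s(pi/3) = 0.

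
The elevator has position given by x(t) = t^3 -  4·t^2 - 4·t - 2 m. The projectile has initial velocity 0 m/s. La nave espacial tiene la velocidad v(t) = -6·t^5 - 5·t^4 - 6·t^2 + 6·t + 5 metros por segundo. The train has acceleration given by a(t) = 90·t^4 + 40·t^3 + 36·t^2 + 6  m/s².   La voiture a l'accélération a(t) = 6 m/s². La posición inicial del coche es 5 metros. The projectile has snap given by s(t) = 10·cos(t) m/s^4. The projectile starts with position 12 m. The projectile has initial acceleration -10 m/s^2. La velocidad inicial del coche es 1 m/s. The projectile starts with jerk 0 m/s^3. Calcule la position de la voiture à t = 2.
Pour résoudre ceci, nous devons prendre 2 intégrales de notre équation de l'accélération a(t) = 6. La primitive de l'accélération, avec v(0) = 1, donne la vitesse: v(t) = 6·t + 1. L'intégrale de la vitesse est la position. En utilisant x(0) = 5, nous obtenons x(t) = 3·t^2 + t + 5. En utilisant x(t) = 3·t^2 + t + 5 et en substituant t = 2, nous trouvons x = 19.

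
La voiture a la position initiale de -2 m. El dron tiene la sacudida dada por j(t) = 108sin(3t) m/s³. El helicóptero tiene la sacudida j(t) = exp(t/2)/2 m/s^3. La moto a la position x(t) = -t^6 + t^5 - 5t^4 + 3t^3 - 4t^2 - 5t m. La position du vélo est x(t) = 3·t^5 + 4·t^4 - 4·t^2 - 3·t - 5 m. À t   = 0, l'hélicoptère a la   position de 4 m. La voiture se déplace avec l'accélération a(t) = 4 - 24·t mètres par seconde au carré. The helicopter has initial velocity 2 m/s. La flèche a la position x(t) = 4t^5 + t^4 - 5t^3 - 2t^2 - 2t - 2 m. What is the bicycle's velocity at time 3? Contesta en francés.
Pour résoudre ceci, nous devons prendre 1 dérivée de notre équation de la position x(t) = 3·t^5 + 4·t^4 - 4·t^2 - 3·t - 5. En prenant d/dt de x(t), nous trouvons v(t) = 15·t^4 + 16·t^3 - 8·t - 3. Nous avons la vitesse v(t) = 15·t^4 + 16·t^3 - 8·t - 3. En substituant t = 3: v(3) = 1620.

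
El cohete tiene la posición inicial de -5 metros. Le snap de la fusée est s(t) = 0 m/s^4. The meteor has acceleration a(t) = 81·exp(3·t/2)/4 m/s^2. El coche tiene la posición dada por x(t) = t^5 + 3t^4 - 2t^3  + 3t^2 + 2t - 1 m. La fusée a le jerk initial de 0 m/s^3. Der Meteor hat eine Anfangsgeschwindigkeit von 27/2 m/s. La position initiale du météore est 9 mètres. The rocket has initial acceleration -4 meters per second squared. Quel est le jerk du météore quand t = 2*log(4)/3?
Nous devons dériver notre équation de l'accélération a(t) = 81·exp(3·t/2)/4 1 fois. En prenant d/dt de a(t), nous trouvons j(t) = 243·exp(3·t/2)/8. Nous avons le jerk j(t) = 243·exp(3·t/2)/8. En substituant t = 2*log(4)/3: j(2*log(4)/3) = 243/2.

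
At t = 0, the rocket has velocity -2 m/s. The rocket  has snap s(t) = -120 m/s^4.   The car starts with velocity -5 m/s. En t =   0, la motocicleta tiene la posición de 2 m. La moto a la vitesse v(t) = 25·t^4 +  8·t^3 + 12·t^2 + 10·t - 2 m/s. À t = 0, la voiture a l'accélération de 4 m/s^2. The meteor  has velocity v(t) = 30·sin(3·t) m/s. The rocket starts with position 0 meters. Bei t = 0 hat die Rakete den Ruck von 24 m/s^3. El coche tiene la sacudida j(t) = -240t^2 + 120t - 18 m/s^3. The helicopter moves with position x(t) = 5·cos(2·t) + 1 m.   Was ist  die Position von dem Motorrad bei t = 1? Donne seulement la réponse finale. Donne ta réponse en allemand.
x(1) = 16.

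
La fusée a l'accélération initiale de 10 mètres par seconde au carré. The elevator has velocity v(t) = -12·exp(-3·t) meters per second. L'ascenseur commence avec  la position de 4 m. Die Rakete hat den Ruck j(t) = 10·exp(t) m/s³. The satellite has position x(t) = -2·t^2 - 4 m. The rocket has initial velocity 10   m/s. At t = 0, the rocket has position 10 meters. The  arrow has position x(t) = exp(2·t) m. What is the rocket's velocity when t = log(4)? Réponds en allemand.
Ausgehend von dem Ruck j(t) = 10·exp(t), nehmen wir 2 Stammfunktionen. Das Integral von dem Ruck, mit a(0) = 10, ergibt die Beschleunigung: a(t) = 10·exp(t). Das Integral von der Beschleunigung, mit v(0) = 10, ergibt die Geschwindigkeit: v(t) = 10·exp(t). Mit v(t) = 10·exp(t) und Einsetzen von t = log(4), finden wir v = 40.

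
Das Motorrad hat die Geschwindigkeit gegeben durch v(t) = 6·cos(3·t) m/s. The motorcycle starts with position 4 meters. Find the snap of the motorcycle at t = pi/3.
To solve this, we need to take 3 derivatives of our velocity equation v(t) = 6·cos(3·t). Taking d/dt of v(t), we find a(t) = -18·sin(3·t). Differentiating acceleration, we get jerk: j(t) = -54·cos(3·t). Differentiating jerk, we get snap: s(t) = 162·sin(3·t). Using s(t) = 162·sin(3·t) and substituting t = pi/3, we find s = 0.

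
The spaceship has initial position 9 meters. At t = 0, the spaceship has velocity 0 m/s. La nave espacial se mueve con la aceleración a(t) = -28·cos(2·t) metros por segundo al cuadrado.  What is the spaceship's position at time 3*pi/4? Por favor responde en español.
Partiendo de la aceleración a(t) = -28·cos(2·t), tomamos 2 antiderivadas. La integral de la aceleración, con v(0) = 0, da la velocidad: v(t) = -14·sin(2·t). Tomando ∫v(t)dt y aplicando x(0) = 9, encontramos x(t) = 7·cos(2·t) + 2. Usando x(t) = 7·cos(2·t) + 2 y sustituyendo t = 3*pi/4, encontramos x = 2.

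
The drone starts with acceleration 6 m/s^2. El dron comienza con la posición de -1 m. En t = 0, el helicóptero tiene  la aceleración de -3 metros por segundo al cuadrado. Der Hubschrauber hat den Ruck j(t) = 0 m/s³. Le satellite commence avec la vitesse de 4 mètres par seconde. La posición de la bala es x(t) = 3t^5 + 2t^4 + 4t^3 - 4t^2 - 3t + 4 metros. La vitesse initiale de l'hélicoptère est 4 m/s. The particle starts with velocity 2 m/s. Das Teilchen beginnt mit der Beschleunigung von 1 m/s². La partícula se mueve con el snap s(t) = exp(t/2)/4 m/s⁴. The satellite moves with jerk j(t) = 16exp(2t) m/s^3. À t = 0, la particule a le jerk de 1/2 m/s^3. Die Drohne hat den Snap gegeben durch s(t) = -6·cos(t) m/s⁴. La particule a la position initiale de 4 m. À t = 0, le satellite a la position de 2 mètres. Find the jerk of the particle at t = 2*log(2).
We need to integrate our snap equation s(t) = exp(t/2)/4 1 time. The antiderivative of snap is jerk. Using j(0) = 1/2, we get j(t) = exp(t/2)/2. We have jerk j(t) = exp(t/2)/2. Substituting t = 2*log(2): j(2*log(2)) = 1.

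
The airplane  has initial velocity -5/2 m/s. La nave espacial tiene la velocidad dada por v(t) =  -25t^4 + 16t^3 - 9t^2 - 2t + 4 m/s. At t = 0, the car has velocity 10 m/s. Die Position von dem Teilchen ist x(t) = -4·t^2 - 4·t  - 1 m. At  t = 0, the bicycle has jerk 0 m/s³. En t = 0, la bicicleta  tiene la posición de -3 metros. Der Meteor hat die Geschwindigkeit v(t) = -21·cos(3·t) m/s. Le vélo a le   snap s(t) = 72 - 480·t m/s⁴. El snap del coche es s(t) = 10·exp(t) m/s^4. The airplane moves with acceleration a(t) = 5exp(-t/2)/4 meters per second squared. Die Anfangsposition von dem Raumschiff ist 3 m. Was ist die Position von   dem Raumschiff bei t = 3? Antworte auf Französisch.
Nous devons trouver l'intégrale de notre équation de la vitesse v(t) = -25·t^4 + 16·t^3 - 9·t^2 - 2·t + 4 1 fois. En prenant ∫v(t)dt et en appliquant x(0) = 3, nous trouvons x(t) = -5·t^5 + 4·t^4 - 3·t^3 - t^2 + 4·t + 3. Nous avons la position x(t) = -5·t^5 + 4·t^4 - 3·t^3 - t^2 + 4·t + 3. En substituant t = 3: x(3) = -966.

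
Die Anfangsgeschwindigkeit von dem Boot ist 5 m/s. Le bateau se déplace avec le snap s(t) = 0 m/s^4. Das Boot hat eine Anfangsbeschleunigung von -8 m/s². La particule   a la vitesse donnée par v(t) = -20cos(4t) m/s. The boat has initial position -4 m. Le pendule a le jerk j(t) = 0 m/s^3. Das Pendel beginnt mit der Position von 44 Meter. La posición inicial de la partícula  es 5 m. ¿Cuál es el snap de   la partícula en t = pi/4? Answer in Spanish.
Para resolver esto, necesitamos tomar 3 derivadas de nuestra ecuación de la velocidad v(t) = -20·cos(4·t). Tomando d/dt de v(t), encontramos a(t) = 80·sin(4·t). Derivando la aceleración, obtenemos la sacudida: j(t) = 320·cos(4·t). Tomando d/dt de j(t), encontramos s(t) = -1280·sin(4·t). Usando s(t) = -1280·sin(4·t) y sustituyendo t = pi/4, encontramos s = 0.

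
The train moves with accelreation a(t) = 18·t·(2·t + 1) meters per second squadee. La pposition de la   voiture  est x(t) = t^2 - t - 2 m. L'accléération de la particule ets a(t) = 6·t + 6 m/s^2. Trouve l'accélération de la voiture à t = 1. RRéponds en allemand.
Um dies zu lösen, müssen wir 2 Ableitungen unserer Gleichung für die Position x(t) = t^2 - t - 2 nehmen. Mit d/dt von x(t) finden wir v(t) = 2·t - 1. Durch Ableiten von der Geschwindigkeit erhalten wir die Beschleunigung: a(t) = 2. Mit a(t) = 2 und Einsetzen von t = 1, finden wir a = 2.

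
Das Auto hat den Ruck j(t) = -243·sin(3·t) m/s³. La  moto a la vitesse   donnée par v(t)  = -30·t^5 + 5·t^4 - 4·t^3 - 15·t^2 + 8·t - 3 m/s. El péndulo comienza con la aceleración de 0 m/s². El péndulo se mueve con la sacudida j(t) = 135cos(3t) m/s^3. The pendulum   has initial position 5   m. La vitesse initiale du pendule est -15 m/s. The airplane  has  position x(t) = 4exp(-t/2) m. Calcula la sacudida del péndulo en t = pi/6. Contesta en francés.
De l'équation du jerk j(t) = 135·cos(3·t), nous substituons t = pi/6 pour obtenir j = 0.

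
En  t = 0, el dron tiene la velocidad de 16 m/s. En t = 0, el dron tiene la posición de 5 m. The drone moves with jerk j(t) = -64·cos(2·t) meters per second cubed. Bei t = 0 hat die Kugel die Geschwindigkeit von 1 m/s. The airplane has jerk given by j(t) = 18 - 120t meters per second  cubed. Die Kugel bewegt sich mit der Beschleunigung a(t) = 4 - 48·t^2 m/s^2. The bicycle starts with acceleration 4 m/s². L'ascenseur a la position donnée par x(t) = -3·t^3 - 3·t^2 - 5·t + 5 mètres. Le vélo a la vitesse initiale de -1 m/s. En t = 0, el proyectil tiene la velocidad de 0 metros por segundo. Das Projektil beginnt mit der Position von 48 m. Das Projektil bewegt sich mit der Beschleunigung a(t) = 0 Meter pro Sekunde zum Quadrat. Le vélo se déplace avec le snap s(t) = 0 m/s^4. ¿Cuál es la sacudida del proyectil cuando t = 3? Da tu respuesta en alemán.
Ausgehend von der Beschleunigung a(t) = 0, nehmen wir 1 Ableitung. Die Ableitung von der Beschleunigung ergibt den Ruck: j(t) = 0. Wir haben den Ruck j(t) = 0. Durch Einsetzen von t = 3: j(3) = 0.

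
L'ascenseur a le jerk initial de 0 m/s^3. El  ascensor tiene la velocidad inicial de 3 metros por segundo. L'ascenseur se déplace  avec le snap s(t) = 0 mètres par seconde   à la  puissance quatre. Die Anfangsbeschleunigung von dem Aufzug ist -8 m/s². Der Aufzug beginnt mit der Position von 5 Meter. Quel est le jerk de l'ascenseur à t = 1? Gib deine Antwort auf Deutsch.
Ausgehend von dem Snap s(t) = 0, nehmen wir 1 Stammfunktion. Durch Integration von dem Snap und Verwendung der Anfangsbedingung j(0) = 0, erhalten wir j(t) = 0. Wir haben den Ruck j(t) = 0. Durch Einsetzen von t = 1: j(1) = 0.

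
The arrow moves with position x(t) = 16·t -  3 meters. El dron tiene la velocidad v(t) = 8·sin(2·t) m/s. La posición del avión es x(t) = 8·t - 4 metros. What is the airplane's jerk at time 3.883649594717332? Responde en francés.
Nous devons dériver notre équation de la position x(t) = 8·t - 4 3 fois. En prenant d/dt de x(t), nous trouvons v(t) = 8. En prenant d/dt de v(t), nous trouvons a(t) = 0. En dérivant l'accélération, nous obtenons le jerk: j(t) = 0. Nous avons le jerk j(t) = 0. En substituant t = 3.883649594717332: j(3.883649594717332) = 0.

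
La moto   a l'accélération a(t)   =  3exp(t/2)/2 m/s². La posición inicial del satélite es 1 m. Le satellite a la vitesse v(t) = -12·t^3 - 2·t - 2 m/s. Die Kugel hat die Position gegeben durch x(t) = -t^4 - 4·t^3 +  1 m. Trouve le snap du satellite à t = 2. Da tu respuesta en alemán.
Wir müssen unsere Gleichung für die Geschwindigkeit v(t) = -12·t^3 - 2·t - 2 3-mal ableiten. Durch Ableiten von der Geschwindigkeit erhalten wir die Beschleunigung: a(t) = -36·t^2 - 2. Die Ableitung von der Beschleunigung ergibt den Ruck: j(t) = -72·t. Die Ableitung von dem Ruck ergibt den Snap: s(t) = -72. Aus der Gleichung für den Snap s(t) = -72, setzen wir t = 2 ein und erhalten s = -72.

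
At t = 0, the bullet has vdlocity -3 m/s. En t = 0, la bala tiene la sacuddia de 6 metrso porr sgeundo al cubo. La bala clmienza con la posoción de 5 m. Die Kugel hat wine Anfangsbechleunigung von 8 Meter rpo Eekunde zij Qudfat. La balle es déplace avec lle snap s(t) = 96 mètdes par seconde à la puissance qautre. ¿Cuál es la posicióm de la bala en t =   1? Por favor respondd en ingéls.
We need to integrate our snap equation s(t) = 96 4 times. The antiderivative of snap, with j(0) = 6, gives jerk: j(t) = 96·t + 6. Finding the integral of j(t) and using a(0) = 8: a(t) = 48·t^2 + 6·t + 8. Finding the integral of a(t) and using v(0) = -3: v(t) = 16·t^3 + 3·t^2 + 8·t - 3. The antiderivative of velocity, with x(0) = 5, gives position: x(t) = 4·t^4 + t^3 + 4·t^2 - 3·t + 5. We have position x(t) = 4·t^4 + t^3 + 4·t^2 - 3·t + 5. Substituting t = 1: x(1) = 11.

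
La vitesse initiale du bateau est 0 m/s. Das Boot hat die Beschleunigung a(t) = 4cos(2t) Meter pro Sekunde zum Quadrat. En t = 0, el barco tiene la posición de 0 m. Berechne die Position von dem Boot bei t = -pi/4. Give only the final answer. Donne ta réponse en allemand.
Die Position bei t = -pi/4 ist x = 1.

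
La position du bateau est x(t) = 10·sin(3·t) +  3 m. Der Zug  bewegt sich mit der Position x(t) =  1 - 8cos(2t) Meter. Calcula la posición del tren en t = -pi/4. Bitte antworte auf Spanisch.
Usando x(t) = 1 - 8·cos(2·t) y sustituyendo t = -pi/4, encontramos x = 1.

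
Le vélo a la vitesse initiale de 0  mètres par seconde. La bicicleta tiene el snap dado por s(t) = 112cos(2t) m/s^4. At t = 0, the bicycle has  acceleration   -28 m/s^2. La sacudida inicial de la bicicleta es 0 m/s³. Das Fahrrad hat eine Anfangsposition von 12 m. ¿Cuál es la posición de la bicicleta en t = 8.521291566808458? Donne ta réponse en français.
Pour résoudre ceci, nous devons prendre 4 intégrales de notre équation du snap s(t) = 112·cos(2·t). En intégrant le snap et en utilisant la condition initiale j(0) = 0, nous obtenons j(t) = 56·sin(2·t). L'intégrale du jerk est l'accélération. En utilisant a(0) = -28, nous obtenons a(t) = -28·cos(2·t). La primitive de l'accélération, avec v(0) = 0, donne la vitesse: v(t) = -14·sin(2·t). L'intégrale de la vitesse, avec x(0) = 12, donne la position: x(t) = 7·cos(2·t) + 5. De l'équation de la position x(t) = 7·cos(2·t) + 5, nous substituons t = 8.521291566808458 pour obtenir x = 3.36209135397553.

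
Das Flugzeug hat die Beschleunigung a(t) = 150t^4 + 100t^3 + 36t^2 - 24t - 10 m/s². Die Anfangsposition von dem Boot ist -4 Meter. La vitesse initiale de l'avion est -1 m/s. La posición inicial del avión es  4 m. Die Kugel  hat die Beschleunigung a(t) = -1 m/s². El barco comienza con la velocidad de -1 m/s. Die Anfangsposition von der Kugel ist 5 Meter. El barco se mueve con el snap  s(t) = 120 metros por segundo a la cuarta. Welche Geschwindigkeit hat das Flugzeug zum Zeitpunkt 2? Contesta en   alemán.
Wir müssen die Stammfunktion unserer Gleichung für die Beschleunigung a(t) = 150·t^4 + 100·t^3 + 36·t^2 - 24·t - 10 1-mal finden. Mit ∫a(t)dt und Anwendung von v(0) = -1, finden wir v(t) = 30·t^5 + 25·t^4 + 12·t^3 - 12·t^2 - 10·t - 1. Aus der Gleichung für die Geschwindigkeit v(t) = 30·t^5 + 25·t^4 + 12·t^3 - 12·t^2 - 10·t - 1, setzen wir t = 2 ein und erhalten v = 1387.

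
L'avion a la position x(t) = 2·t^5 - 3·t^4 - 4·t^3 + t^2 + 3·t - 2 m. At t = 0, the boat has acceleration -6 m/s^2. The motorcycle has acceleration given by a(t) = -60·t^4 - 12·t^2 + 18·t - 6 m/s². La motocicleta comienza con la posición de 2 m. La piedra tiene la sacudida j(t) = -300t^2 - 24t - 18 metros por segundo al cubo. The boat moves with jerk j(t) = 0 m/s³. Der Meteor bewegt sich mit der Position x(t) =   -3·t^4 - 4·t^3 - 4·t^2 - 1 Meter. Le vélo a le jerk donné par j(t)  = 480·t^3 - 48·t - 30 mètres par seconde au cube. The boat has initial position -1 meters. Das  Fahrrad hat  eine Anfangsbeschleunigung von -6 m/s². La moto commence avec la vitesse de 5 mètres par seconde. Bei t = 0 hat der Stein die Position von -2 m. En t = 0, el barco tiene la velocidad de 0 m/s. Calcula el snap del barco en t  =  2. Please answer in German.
Ausgehend von dem Ruck j(t) = 0, nehmen wir 1 Ableitung. Die Ableitung von dem Ruck ergibt den Snap: s(t) = 0. Aus der Gleichung für den Snap s(t) = 0, setzen wir t = 2 ein und erhalten s = 0.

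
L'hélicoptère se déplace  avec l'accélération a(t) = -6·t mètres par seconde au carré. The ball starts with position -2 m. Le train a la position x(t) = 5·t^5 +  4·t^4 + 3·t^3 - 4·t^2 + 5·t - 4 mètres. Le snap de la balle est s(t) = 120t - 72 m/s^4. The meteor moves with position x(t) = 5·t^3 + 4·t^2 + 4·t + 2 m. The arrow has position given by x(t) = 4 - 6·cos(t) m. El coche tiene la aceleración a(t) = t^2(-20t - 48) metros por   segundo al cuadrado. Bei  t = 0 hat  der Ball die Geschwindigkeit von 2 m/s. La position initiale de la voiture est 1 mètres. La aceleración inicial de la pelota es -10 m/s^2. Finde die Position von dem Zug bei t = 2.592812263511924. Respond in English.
Using x(t) = 5·t^5 + 4·t^4 + 3·t^3 - 4·t^2 + 5·t - 4 and substituting t = 2.592812263511924, we find x = 801.045244379894.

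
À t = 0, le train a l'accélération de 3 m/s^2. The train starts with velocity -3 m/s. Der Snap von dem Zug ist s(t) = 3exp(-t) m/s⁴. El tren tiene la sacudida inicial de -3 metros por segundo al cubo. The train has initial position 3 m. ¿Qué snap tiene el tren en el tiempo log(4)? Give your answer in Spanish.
Usando s(t) = 3·exp(-t) y sustituyendo t = log(4), encontramos s = 3/4.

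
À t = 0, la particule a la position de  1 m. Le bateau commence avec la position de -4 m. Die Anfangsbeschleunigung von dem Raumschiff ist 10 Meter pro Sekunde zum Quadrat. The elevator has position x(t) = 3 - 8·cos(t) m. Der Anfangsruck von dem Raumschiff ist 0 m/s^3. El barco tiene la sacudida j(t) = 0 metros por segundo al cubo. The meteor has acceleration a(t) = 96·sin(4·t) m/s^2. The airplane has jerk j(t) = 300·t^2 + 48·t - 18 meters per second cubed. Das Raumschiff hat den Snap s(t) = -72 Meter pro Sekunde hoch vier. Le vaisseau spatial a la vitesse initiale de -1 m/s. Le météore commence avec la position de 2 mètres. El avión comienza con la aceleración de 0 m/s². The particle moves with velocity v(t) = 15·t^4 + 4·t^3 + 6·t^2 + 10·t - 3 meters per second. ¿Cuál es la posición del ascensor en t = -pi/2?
Usando x(t) = 3 - 8·cos(t) y sustituyendo t = -pi/2, encontramos x = 3.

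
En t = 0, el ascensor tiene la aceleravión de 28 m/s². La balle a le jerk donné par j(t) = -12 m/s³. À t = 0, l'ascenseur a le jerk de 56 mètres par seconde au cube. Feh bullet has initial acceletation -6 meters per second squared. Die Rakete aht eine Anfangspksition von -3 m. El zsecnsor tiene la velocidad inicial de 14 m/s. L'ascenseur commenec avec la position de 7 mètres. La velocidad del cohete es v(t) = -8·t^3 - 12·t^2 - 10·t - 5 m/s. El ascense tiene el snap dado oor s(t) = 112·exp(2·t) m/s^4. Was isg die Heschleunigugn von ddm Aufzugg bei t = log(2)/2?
Um dies zu lösen, müssen wir 2 Integrale unserer Gleichung für den Snap s(t) = 112·exp(2·t) finden. Das Integral von dem Snap ist der Ruck. Mit j(0) = 56 erhalten wir j(t) = 56·exp(2·t). Das Integral von dem Ruck ist die Beschleunigung. Mit a(0) = 28 erhalten wir a(t) = 28·exp(2·t). Aus der Gleichung für die Beschleunigung a(t) = 28·exp(2·t), setzen wir t = log(2)/2 ein und erhalten a = 56.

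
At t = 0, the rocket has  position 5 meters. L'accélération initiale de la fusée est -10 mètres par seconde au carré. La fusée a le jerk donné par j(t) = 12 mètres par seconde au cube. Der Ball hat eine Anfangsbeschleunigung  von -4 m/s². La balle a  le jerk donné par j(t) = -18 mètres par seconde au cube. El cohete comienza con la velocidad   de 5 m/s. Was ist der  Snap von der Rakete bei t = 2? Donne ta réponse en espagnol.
Partiendo de la sacudida j(t) = 12, tomamos 1 derivada. Tomando d/dt de j(t), encontramos s(t) = 0. De la ecuación del snap s(t) = 0, sustituimos t = 2 para obtener s = 0.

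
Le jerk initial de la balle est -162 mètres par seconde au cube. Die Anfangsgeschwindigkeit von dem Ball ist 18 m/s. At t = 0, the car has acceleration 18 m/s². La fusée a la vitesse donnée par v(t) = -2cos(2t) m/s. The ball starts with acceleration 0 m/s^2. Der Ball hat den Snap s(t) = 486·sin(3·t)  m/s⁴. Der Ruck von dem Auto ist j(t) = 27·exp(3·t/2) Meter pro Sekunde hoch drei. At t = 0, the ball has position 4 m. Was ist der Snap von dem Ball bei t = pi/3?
Mit s(t) = 486·sin(3·t) und Einsetzen von t = pi/3, finden wir s = 0.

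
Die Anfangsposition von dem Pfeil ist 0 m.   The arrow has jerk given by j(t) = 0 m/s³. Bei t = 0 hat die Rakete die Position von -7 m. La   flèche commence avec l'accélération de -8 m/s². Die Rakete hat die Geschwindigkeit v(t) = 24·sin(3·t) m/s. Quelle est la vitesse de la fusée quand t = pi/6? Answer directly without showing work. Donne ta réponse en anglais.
At t = pi/6, v = 24.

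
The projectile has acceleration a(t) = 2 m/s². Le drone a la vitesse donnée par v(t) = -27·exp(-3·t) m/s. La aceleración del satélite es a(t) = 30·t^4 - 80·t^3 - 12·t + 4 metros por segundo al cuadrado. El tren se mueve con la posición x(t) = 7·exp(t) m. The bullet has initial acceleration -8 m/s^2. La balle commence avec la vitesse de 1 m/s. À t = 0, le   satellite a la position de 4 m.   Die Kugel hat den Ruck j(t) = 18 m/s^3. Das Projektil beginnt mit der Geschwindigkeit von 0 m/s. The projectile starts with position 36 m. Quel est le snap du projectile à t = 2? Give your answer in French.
Pour résoudre ceci, nous devons prendre 2 dérivées de notre équation de l'accélération a(t) = 2. La dérivée de l'accélération donne le jerk: j(t) = 0. En dérivant le jerk, nous obtenons le snap: s(t) = 0. De l'équation du snap s(t) = 0, nous substituons t = 2 pour obtenir s = 0.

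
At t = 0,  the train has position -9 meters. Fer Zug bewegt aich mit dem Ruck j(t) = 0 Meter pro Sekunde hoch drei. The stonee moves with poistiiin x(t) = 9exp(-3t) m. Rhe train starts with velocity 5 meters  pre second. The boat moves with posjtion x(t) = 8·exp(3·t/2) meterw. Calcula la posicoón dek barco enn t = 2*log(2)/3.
Tenemos la posición x(t) = 8·exp(3·t/2). Sustituyendo t = 2*log(2)/3: x(2*log(2)/3) = 16.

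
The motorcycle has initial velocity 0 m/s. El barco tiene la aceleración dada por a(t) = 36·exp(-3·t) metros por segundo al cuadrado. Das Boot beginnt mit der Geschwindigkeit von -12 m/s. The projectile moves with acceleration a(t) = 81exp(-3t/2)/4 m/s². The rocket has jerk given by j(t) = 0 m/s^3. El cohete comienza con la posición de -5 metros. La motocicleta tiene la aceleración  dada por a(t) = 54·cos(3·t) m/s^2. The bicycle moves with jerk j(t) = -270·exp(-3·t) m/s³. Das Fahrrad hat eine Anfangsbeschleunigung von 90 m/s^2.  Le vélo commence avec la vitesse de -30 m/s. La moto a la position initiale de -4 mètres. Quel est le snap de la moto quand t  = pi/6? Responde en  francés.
Nous devons dériver notre équation de l'accélération a(t) = 54·cos(3·t) 2 fois. En dérivant l'accélération, nous obtenons le jerk: j(t) = -162·sin(3·t). La dérivée du jerk donne le snap: s(t) = -486·cos(3·t). De l'équation du snap s(t) = -486·cos(3·t), nous substituons t = pi/6 pour obtenir s = 0.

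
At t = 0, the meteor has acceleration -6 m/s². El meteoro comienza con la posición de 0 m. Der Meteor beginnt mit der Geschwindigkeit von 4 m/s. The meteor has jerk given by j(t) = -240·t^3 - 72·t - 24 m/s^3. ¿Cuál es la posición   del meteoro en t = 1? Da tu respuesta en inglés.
To solve this, we need to take 3 integrals of our jerk equation j(t) = -240·t^3 - 72·t - 24. Taking ∫j(t)dt and applying a(0) = -6, we find a(t) = -60·t^4 - 36·t^2 - 24·t - 6. The integral of acceleration, with v(0) = 4, gives velocity: v(t) = -12·t^5 - 12·t^3 - 12·t^2 - 6·t + 4. Integrating velocity and using the initial condition x(0) = 0, we get x(t) = -2·t^6 - 3·t^4 - 4·t^3 - 3·t^2 + 4·t. We have position x(t) = -2·t^6 - 3·t^4 - 4·t^3 - 3·t^2 + 4·t. Substituting t = 1: x(1) = -8.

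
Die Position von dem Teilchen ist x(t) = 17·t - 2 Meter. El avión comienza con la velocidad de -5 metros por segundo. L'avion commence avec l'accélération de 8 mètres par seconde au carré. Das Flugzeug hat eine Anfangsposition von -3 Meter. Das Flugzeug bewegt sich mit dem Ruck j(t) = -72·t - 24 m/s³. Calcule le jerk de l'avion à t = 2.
Nous avons le jerk j(t) = -72·t - 24. En substituant t = 2: j(2) = -168.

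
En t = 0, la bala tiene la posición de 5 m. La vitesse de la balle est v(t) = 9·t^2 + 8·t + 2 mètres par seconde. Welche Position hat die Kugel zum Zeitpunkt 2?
Um dies zu lösen, müssen wir 1 Integral unserer Gleichung für die Geschwindigkeit v(t) = 9·t^2 + 8·t + 2 finden. Durch Integration von der Geschwindigkeit und Verwendung der Anfangsbedingung x(0) = 5, erhalten wir x(t) = 3·t^3 + 4·t^2 + 2·t + 5. Wir haben die Position x(t) = 3·t^3 + 4·t^2 + 2·t + 5. Durch Einsetzen von t = 2: x(2) = 49.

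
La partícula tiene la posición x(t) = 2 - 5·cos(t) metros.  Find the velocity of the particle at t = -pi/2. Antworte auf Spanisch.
Partiendo de la posición x(t) = 2 - 5·cos(t), tomamos 1 derivada. La derivada de la posición da la velocidad: v(t) = 5·sin(t). De la ecuación de la velocidad v(t) = 5·sin(t), sustituimos t = -pi/2 para obtener v = -5.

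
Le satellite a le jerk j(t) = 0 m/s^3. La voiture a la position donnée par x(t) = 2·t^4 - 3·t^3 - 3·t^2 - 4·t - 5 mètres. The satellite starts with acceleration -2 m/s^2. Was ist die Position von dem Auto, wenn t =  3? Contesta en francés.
En utilisant x(t) = 2·t^4 - 3·t^3 - 3·t^2 - 4·t - 5 et en substituant t = 3, nous trouvons x = 37.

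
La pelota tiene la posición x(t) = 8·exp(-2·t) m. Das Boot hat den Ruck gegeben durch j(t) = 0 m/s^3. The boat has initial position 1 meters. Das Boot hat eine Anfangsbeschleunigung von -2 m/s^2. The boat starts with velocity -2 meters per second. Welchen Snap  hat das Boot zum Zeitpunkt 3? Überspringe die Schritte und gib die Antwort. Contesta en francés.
À t = 3, s = 0.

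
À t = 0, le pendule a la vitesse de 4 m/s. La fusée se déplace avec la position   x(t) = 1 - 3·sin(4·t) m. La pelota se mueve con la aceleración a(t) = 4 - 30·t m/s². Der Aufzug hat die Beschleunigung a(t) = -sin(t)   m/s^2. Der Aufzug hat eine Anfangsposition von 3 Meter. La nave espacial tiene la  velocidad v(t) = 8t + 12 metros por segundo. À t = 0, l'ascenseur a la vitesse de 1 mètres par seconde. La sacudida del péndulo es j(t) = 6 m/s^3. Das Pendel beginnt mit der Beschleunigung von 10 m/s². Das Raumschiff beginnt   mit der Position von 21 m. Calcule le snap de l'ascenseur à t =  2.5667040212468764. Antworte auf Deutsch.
Ausgehend von der Beschleunigung a(t) = -sin(t), nehmen wir 2 Ableitungen. Mit d/dt von a(t) finden wir j(t) = -cos(t). Die Ableitung von dem Ruck ergibt den Snap: s(t) = sin(t). Wir haben den Snap s(t) = sin(t). Durch Einsetzen von t = 2.5667040212468764: s(2.5667040212468764) = 0.543741328430748.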